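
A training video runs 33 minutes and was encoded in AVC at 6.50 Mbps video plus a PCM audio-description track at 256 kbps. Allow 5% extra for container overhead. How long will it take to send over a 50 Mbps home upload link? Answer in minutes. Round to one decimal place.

33 min = 1980 s
Audio: 256 kbps = 0.256 Mbps.
Total bitrate: 6.756 Mbps.
File: 6.756 Mbps × 1980 s = 13376.9 Mb.
With 5% container overhead: ×1.05. → 14045.7 Mb.
At 50 Mbps: 14045.7 / 50 = 280.9 s ≈ 4.68 minutes.

4.7 minutes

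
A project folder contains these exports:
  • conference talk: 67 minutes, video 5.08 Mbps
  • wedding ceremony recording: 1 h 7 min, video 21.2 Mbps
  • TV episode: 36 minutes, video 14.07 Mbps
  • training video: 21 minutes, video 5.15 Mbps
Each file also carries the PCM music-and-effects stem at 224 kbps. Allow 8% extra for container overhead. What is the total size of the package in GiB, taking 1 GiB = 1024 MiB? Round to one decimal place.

18.2 GiB

Audio: 224 kbps = 0.224 Mbps.
conference talk: 5.304 Mbps × 4020 s × 1.08 = 23027.8 Mb
wedding ceremony recording: 21.424 Mbps × 4020 s × 1.08 = 93014.4 Mb
TV episode: 14.294 Mbps × 2160 s × 1.08 = 33345.0 Mb
training video: 5.374 Mbps × 1260 s × 1.08 = 7312.9 Mb
Total: 156700.3 Mb = 19587.5 MB.
= 18.24 GiB.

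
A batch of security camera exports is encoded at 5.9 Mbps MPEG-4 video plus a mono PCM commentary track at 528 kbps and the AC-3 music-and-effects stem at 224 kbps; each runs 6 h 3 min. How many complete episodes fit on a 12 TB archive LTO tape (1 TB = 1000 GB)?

6 h 3 min = 363 min = 21780 s
Audio total: 528 + 224 = 752 kbps = 0.752 Mbps.
Total bitrate: 6.652 Mbps.
Per item: 6.652 Mbps × 21780 s = 144,881 Mb = 18,110 MB.
Capacity: 12 TB = 96,000,000 Mb; 662.61 items → 662 complete.

662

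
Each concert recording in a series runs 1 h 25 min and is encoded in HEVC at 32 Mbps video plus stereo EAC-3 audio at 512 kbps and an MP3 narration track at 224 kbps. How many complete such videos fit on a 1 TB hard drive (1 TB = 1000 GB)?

1 h 25 min = 85 min = 5100 s
Audio total: 512 + 224 = 736 kbps = 0.736 Mbps.
Total bitrate: 32.736 Mbps.
Per item: 32.736 Mbps × 5100 s = 166,954 Mb = 20,869 MB.
Capacity: 1 TB = 8,000,000 Mb; 47.92 items → 47 complete.

47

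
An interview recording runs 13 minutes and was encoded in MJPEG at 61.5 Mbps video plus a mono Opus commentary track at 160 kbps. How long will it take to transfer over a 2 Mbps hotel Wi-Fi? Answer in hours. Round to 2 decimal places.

13 min = 780 s
Audio: 160 kbps = 0.160 Mbps.
Total bitrate: 61.660 Mbps.
File: 61.660 Mbps × 780 s = 48094.8 Mb.
At 2 Mbps: 48094.8 / 2 = 24047.4 s ≈ 6.68 hours.

6.68 hours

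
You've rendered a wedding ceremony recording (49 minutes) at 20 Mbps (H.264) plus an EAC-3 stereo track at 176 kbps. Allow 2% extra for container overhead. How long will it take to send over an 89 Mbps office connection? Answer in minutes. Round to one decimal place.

11.3 minutes

49 min = 2940 s
Audio: 176 kbps = 0.176 Mbps.
Total bitrate: 20.176 Mbps.
File: 20.176 Mbps × 2940 s = 59317.4 Mb.
With 2% container overhead: ×1.02. → 60503.8 Mb.
At 89 Mbps: 60503.8 / 89 = 679.8 s ≈ 11.3 minutes.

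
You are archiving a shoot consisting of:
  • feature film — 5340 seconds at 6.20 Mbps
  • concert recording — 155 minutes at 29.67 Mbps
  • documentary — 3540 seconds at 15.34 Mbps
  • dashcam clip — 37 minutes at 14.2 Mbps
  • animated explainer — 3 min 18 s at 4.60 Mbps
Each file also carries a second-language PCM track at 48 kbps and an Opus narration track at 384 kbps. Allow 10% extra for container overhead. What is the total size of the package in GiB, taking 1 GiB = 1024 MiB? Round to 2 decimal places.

Audio total: 48 + 384 = 432 kbps = 0.432 Mbps.
feature film: 6.632 Mbps × 5340 s × 1.10 = 38956.4 Mb
concert recording: 30.102 Mbps × 9300 s × 1.10 = 307943.5 Mb
documentary: 15.772 Mbps × 3540 s × 1.10 = 61416.2 Mb
dashcam clip: 14.632 Mbps × 2220 s × 1.10 = 35731.3 Mb
animated explainer: 5.032 Mbps × 198 s × 1.10 = 1096.0 Mb
Total: 445143.3 Mb = 55642.9 MB.
= 51.82 GiB.

51.82 GiB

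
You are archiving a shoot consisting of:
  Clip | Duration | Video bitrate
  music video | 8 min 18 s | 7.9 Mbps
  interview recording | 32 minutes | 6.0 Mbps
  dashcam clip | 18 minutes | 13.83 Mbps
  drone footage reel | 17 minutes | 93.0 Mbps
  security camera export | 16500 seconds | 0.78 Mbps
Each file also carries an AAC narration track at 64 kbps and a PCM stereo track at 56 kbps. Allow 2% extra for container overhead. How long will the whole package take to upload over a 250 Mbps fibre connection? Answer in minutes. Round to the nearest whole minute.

Audio total: 64 + 56 = 120 kbps = 0.120 Mbps.
music video: 8.020 Mbps × 498 s × 1.02 = 4073.8 Mb
interview recording: 6.120 Mbps × 1920 s × 1.02 = 11985.4 Mb
dashcam clip: 13.950 Mbps × 1080 s × 1.02 = 15367.3 Mb
drone footage reel: 93.120 Mbps × 1020 s × 1.02 = 96882.0 Mb
security camera export: 0.900 Mbps × 16500 s × 1.02 = 15147.0 Mb
Total: 143455.6 Mb = 17932.0 MB.
At 250 Mbps: 143455.6 / 250 = 574 s ≈ 9.56 minutes.

10 minutes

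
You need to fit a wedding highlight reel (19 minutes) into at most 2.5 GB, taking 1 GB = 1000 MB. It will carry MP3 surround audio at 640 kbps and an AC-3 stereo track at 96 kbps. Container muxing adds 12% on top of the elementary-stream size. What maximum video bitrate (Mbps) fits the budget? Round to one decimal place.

Budget: 2.5 GB = 20000.0 Mb.
Stream payload after overhead: 20000.0 / 1.12 = 17857.1 Mb.
19 min = 1140 s
Total bitrate budget: 17857.1 Mb / 1140 s = 15.664 Mbps.
Audio total: 640 + 96 = 736 kbps = 0.736 Mbps.
Video: 15.664 − 0.736 = 14.928 Mbps.

14.9 Mbps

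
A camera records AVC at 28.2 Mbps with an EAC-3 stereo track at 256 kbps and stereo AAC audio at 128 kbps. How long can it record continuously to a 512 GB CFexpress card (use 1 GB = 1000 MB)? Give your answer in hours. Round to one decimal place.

Audio total: 256 + 128 = 384 kbps = 0.384 Mbps.
Total bitrate: 28.2 + 0.384 = 28.584 Mbps.
Capacity: 512 GB = 4,096,000 Mb.
Recording time: 4,096,000 / 28.584 = 143,297 s ≈ 39.8 hours.

39.8 hours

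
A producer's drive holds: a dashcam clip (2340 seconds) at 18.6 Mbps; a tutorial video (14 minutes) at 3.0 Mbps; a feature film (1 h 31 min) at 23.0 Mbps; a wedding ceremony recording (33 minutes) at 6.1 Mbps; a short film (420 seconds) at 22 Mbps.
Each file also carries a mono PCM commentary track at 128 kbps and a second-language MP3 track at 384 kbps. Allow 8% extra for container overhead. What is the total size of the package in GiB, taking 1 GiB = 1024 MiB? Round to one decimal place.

Audio total: 128 + 384 = 512 kbps = 0.512 Mbps.
dashcam clip: 19.112 Mbps × 2340 s × 1.08 = 48299.8 Mb
tutorial video: 3.512 Mbps × 840 s × 1.08 = 3186.1 Mb
feature film: 23.512 Mbps × 5460 s × 1.08 = 138645.6 Mb
wedding ceremony recording: 6.612 Mbps × 1980 s × 1.08 = 14139.1 Mb
short film: 22.512 Mbps × 420 s × 1.08 = 10211.4 Mb
Total: 214482.0 Mb = 26810.3 MB.
= 24.97 GiB.

25.0 GiB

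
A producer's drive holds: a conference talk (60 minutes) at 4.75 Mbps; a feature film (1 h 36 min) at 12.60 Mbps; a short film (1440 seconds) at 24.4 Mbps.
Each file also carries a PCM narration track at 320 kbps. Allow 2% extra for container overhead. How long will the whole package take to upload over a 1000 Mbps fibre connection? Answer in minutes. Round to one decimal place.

2.2 minutes

Audio: 320 kbps = 0.320 Mbps.
conference talk: 5.070 Mbps × 3600 s × 1.02 = 18617.0 Mb
feature film: 12.920 Mbps × 5760 s × 1.02 = 75907.6 Mb
short film: 24.720 Mbps × 1440 s × 1.02 = 36308.7 Mb
Total: 130833.4 Mb = 16354.2 MB.
At 1000 Mbps: 130833.4 / 1000 = 131 s ≈ 2.18 minutes.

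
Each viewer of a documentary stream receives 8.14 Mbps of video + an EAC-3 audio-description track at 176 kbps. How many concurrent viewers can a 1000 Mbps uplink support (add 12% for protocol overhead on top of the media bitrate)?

Audio: 176 kbps = 0.176 Mbps.
Per-viewer media rate: 8.316 Mbps.
On the wire with 12% overhead: 9.314 Mbps.
1000 Mbps = 1,000 Mbps; 1,000 / 9.314 = 107.37 → 107 viewers.

107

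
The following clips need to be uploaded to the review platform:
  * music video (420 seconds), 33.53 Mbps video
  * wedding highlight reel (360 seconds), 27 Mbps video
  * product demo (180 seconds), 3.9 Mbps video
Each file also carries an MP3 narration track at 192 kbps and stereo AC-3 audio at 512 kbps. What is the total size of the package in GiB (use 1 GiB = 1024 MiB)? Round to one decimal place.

Audio total: 192 + 512 = 704 kbps = 0.704 Mbps.
music video: 34.234 Mbps × 420 s = 14378.3 Mb
wedding highlight reel: 27.704 Mbps × 360 s = 9973.4 Mb
product demo: 4.604 Mbps × 180 s = 828.7 Mb
Total: 25180.4 Mb = 3147.6 MB.
= 2.931 GiB.

2.9 GiB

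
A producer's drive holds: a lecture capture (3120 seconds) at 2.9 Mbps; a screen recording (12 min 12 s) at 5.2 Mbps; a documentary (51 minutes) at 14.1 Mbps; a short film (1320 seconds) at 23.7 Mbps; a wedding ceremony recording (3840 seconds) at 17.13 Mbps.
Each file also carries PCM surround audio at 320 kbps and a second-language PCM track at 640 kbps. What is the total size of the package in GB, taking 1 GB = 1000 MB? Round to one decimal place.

20.6 GB

Audio total: 320 + 640 = 960 kbps = 0.960 Mbps.
lecture capture: 3.860 Mbps × 3120 s = 12043.2 Mb
screen recording: 6.160 Mbps × 732 s = 4509.1 Mb
documentary: 15.060 Mbps × 3060 s = 46083.6 Mb
short film: 24.660 Mbps × 1320 s = 32551.2 Mb
wedding ceremony recording: 18.090 Mbps × 3840 s = 69465.6 Mb
Total: 164652.7 Mb = 20581.6 MB.
= 20.58 GB.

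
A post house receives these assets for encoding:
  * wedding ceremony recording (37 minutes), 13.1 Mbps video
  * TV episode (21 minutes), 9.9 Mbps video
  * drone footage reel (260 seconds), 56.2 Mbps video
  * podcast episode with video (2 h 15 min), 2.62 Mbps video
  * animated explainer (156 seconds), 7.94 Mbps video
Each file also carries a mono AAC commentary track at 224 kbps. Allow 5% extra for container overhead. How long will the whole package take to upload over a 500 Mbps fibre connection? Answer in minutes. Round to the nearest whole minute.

3 minutes

Audio: 224 kbps = 0.224 Mbps.
wedding ceremony recording: 13.324 Mbps × 2220 s × 1.05 = 31058.2 Mb
TV episode: 10.124 Mbps × 1260 s × 1.05 = 13394.1 Mb
drone footage reel: 56.424 Mbps × 260 s × 1.05 = 15403.8 Mb
podcast episode with video: 2.844 Mbps × 8100 s × 1.05 = 24188.2 Mb
animated explainer: 8.164 Mbps × 156 s × 1.05 = 1337.3 Mb
Total: 85381.5 Mb = 10672.7 MB.
At 500 Mbps: 85381.5 / 500 = 171 s ≈ 2.85 minutes.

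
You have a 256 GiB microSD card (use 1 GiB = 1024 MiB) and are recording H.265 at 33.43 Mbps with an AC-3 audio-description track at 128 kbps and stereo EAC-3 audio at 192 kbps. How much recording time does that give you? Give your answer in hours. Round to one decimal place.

Audio total: 128 + 192 = 320 kbps = 0.320 Mbps.
Total bitrate: 33.43 + 0.320 = 33.750 Mbps.
Capacity: 256 GiB = 2,199,023 Mb.
Recording time: 2,199,023 / 33.750 = 65,156 s ≈ 18.1 hours.

18.1 hours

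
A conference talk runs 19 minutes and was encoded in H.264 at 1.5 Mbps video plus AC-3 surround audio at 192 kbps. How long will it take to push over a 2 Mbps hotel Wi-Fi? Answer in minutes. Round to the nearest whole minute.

16 minutes

19 min = 1140 s
Audio: 192 kbps = 0.192 Mbps.
Total bitrate: 1.692 Mbps.
File: 1.692 Mbps × 1140 s = 1928.9 Mb.
At 2 Mbps: 1928.9 / 2 = 964.4 s ≈ 16.1 minutes.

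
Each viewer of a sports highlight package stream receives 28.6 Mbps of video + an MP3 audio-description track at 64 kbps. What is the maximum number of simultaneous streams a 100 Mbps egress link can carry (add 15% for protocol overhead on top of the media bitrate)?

3

Audio: 64 kbps = 0.064 Mbps.
Per-viewer media rate: 28.664 Mbps.
On the wire with 15% overhead: 32.964 Mbps.
100 Mbps = 100.0 Mbps; 100.0 / 32.964 = 3.03 → 3 viewers.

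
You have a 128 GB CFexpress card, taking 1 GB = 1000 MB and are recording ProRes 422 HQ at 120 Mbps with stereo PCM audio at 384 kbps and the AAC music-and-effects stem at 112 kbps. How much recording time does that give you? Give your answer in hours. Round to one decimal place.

2.4 hours

Audio total: 384 + 112 = 496 kbps = 0.496 Mbps.
Total bitrate: 120 + 0.496 = 120.496 Mbps.
Capacity: 128 GB = 1,024,000 Mb.
Recording time: 1,024,000 / 120.496 = 8,498 s ≈ 2.36 hours.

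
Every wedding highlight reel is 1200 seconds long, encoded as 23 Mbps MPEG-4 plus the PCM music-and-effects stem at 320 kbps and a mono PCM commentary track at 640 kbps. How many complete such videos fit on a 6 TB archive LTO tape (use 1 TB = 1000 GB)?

1669

Audio total: 320 + 640 = 960 kbps = 0.960 Mbps.
Total bitrate: 23.960 Mbps.
Per item: 23.960 Mbps × 1200 s = 28,752 Mb = 3,594 MB.
Capacity: 6 TB = 48,000,000 Mb; 1669.45 items → 1669 complete.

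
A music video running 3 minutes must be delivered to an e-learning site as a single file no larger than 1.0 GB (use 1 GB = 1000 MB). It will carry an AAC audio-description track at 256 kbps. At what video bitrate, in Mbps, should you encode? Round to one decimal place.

44.2 Mbps

Budget: 1.0 GB = 8000.0 Mb.
3 min = 180 s
Total bitrate budget: 8000.0 Mb / 180 s = 44.444 Mbps.
Audio: 256 kbps = 0.256 Mbps.
Video: 44.444 − 0.256 = 44.188 Mbps.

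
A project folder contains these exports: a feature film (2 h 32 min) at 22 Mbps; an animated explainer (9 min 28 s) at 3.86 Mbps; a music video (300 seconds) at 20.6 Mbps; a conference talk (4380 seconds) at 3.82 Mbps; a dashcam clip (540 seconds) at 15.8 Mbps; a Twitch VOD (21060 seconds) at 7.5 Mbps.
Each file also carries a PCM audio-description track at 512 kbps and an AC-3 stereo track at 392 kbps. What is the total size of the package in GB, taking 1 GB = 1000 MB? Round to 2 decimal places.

53.09 GB

Audio total: 512 + 392 = 904 kbps = 0.904 Mbps.
feature film: 22.904 Mbps × 9120 s = 208884.5 Mb
animated explainer: 4.764 Mbps × 568 s = 2706.0 Mb
music video: 21.504 Mbps × 300 s = 6451.2 Mb
conference talk: 4.724 Mbps × 4380 s = 20691.1 Mb
dashcam clip: 16.704 Mbps × 540 s = 9020.2 Mb
Twitch VOD: 8.404 Mbps × 21060 s = 176988.2 Mb
Total: 424741.2 Mb = 53092.6 MB.
= 53.09 GB.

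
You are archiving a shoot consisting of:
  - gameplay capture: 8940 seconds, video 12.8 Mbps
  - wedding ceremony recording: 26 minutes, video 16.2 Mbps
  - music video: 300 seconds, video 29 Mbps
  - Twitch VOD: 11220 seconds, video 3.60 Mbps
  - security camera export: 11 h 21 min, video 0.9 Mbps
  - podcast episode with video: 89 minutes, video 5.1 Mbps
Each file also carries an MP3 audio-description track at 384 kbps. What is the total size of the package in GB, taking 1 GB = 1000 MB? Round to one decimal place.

34.9 GB

Audio: 384 kbps = 0.384 Mbps.
gameplay capture: 13.184 Mbps × 8940 s = 117865.0 Mb
wedding ceremony recording: 16.584 Mbps × 1560 s = 25871.0 Mb
music video: 29.384 Mbps × 300 s = 8815.2 Mb
Twitch VOD: 3.984 Mbps × 11220 s = 44700.5 Mb
security camera export: 1.284 Mbps × 40860 s = 52464.2 Mb
podcast episode with video: 5.484 Mbps × 5340 s = 29284.6 Mb
Total: 279000.5 Mb = 34875.1 MB.
= 34.88 GB.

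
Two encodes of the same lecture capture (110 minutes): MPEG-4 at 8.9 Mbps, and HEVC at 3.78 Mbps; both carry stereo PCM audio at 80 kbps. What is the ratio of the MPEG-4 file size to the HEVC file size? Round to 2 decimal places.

2.33

110 min = 6600 s
Audio: 80 kbps = 0.080 Mbps.
MPEG-4: 8.980 Mbps × 6600 s = 59268.0 Mb = 7.409 GB.
HEVC: 3.860 Mbps × 6600 s = 25476.0 Mb = 3.184 GB.
Ratio: 7.409 / 3.184 = 2.326.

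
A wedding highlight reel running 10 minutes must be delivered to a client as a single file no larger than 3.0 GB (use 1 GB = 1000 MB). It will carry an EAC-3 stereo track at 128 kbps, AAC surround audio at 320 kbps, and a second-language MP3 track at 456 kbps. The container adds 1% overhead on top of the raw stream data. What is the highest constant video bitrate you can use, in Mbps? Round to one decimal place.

38.7 Mbps

Budget: 3.0 GB = 24000.0 Mb.
Stream payload after overhead: 24000.0 / 1.01 = 23762.4 Mb.
10 min = 600 s
Total bitrate budget: 23762.4 Mb / 600 s = 39.604 Mbps.
Audio total: 128 + 320 + 456 = 904 kbps = 0.904 Mbps.
Video: 39.604 − 0.904 = 38.700 Mbps.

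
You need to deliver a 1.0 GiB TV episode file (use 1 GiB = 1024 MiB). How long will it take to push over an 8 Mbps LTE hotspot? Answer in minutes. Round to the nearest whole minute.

File: 1.0 GiB = 8589.9 Mb.
At 8 Mbps: 8589.9 / 8 = 1073.7 s ≈ 17.9 minutes.

18 minutes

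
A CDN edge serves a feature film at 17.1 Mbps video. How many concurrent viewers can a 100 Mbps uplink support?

5

100 Mbps = 100.0 Mbps; 100.0 / 17.100 = 5.85 → 5 viewers.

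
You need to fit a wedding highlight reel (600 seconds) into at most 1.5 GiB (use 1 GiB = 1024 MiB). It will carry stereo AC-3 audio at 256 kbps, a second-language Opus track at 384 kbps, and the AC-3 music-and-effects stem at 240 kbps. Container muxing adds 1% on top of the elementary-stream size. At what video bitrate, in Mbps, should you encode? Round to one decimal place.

Budget: 1.5 GiB = 12884.9 Mb.
Stream payload after overhead: 12884.9 / 1.01 = 12757.3 Mb.
Total bitrate budget: 12757.3 Mb / 600 s = 21.262 Mbps.
Audio total: 256 + 384 + 240 = 880 kbps = 0.880 Mbps.
Video: 21.262 − 0.880 = 20.382 Mbps.

20.4 Mbps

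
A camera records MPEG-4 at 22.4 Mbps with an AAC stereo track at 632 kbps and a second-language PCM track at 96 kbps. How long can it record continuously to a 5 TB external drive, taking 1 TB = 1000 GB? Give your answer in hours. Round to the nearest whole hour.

Audio total: 632 + 96 = 728 kbps = 0.728 Mbps.
Total bitrate: 22.4 + 0.728 = 23.128 Mbps.
Capacity: 5 TB = 40,000,000 Mb.
Recording time: 40,000,000 / 23.128 = 1,729,505 s ≈ 480 hours.

480 hours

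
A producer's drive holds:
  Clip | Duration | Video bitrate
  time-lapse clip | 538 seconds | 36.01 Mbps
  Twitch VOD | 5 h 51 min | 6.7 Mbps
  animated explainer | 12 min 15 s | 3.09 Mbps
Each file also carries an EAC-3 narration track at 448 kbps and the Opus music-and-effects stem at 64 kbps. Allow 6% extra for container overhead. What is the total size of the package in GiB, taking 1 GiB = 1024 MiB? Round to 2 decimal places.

21.49 GiB

Audio total: 448 + 64 = 512 kbps = 0.512 Mbps.
time-lapse clip: 36.522 Mbps × 538 s × 1.06 = 20827.8 Mb
Twitch VOD: 7.212 Mbps × 21060 s × 1.06 = 160997.8 Mb
animated explainer: 3.602 Mbps × 735 s × 1.06 = 2806.3 Mb
Total: 184631.9 Mb = 23079.0 MB.
= 21.49 GiB.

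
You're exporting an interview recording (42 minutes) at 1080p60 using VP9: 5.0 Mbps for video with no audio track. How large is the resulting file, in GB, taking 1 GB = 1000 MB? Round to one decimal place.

1.6 GB

42 min = 2520 s
Total bitrate: 5.0 Mbps.
Stream data: 5.000 Mbps × 2520 s = 12600.0 Mb.
12,600 Mb ÷ 8 = 1,575 MB → 1.575 GB.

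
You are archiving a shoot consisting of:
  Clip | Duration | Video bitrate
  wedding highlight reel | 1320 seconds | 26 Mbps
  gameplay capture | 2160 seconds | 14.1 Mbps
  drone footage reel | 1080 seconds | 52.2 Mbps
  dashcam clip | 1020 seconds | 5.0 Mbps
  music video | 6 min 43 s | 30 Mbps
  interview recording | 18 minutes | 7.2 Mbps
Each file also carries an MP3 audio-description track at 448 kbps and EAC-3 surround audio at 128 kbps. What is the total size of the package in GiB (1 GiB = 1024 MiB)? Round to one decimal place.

17.5 GiB

Audio total: 448 + 128 = 576 kbps = 0.576 Mbps.
wedding highlight reel: 26.576 Mbps × 1320 s = 35080.3 Mb
gameplay capture: 14.676 Mbps × 2160 s = 31700.2 Mb
drone footage reel: 52.776 Mbps × 1080 s = 56998.1 Mb
dashcam clip: 5.576 Mbps × 1020 s = 5687.5 Mb
music video: 30.576 Mbps × 403 s = 12322.1 Mb
interview recording: 7.776 Mbps × 1080 s = 8398.1 Mb
Total: 150186.3 Mb = 18773.3 MB.
= 17.48 GiB.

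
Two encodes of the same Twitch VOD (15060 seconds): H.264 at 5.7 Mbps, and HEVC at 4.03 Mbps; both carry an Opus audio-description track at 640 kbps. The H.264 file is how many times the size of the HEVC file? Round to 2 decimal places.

Audio: 640 kbps = 0.640 Mbps.
H.264: 6.340 Mbps × 15060 s = 95480.4 Mb = 11.935 GB.
HEVC: 4.670 Mbps × 15060 s = 70330.2 Mb = 8.791 GB.
Ratio: 11.935 / 8.791 = 1.358.

1.36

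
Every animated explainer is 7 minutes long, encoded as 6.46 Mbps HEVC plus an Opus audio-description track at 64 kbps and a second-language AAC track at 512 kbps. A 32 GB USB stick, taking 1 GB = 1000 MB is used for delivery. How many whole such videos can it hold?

86

7 min = 420 s
Audio total: 64 + 512 = 576 kbps = 0.576 Mbps.
Total bitrate: 7.036 Mbps.
Per item: 7.036 Mbps × 420 s = 2,955 Mb = 369.4 MB.
Capacity: 32 GB = 256,000 Mb; 86.63 items → 86 complete.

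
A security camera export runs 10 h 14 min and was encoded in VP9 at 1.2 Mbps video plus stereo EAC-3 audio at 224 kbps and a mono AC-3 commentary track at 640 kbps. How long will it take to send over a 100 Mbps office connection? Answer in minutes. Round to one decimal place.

12.7 minutes

10 h 14 min = 614 min = 36840 s
Audio total: 224 + 640 = 864 kbps = 0.864 Mbps.
Total bitrate: 2.064 Mbps.
File: 2.064 Mbps × 36840 s = 76037.8 Mb.
At 100 Mbps: 76037.8 / 100 = 760.4 s ≈ 12.7 minutes.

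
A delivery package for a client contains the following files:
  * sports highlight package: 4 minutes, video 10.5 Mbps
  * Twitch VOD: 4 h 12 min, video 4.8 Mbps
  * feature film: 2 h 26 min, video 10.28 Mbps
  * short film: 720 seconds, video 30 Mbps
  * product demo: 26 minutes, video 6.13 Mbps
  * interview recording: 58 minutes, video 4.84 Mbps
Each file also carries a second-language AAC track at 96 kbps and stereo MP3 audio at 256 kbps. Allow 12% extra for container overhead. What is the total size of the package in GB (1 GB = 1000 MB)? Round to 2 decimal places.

Audio total: 96 + 256 = 352 kbps = 0.352 Mbps.
sports highlight package: 10.852 Mbps × 240 s × 1.12 = 2917.0 Mb
Twitch VOD: 5.152 Mbps × 15120 s × 1.12 = 87246.0 Mb
feature film: 10.632 Mbps × 8760 s × 1.12 = 104312.7 Mb
short film: 30.352 Mbps × 720 s × 1.12 = 24475.9 Mb
product demo: 6.482 Mbps × 1560 s × 1.12 = 11325.4 Mb
interview recording: 5.192 Mbps × 3480 s × 1.12 = 20236.3 Mb
Total: 250513.3 Mb = 31314.2 MB.
= 31.31 GB.

31.31 GB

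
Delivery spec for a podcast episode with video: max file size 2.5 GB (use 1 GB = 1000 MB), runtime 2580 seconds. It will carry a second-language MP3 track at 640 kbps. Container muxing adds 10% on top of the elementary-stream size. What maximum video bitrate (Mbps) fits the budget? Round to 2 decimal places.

6.41 Mbps

Budget: 2.5 GB = 20000.0 Mb.
Stream payload after overhead: 20000.0 / 1.10 = 18181.8 Mb.
Total bitrate budget: 18181.8 Mb / 2580 s = 7.047 Mbps.
Audio: 640 kbps = 0.640 Mbps.
Video: 7.047 − 0.640 = 6.407 Mbps.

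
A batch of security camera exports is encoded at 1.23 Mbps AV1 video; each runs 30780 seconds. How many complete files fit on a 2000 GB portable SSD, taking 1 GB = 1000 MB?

422

Per item: 1.230 Mbps × 30780 s = 37,859 Mb = 4,732 MB.
Capacity: 2000 GB = 16,000,000 Mb; 422.62 items → 422 complete.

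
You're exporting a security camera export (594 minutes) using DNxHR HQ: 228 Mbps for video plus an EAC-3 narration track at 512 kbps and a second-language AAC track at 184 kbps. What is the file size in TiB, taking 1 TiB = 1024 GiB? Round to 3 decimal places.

594 min = 35640 s
Audio total: 512 + 184 = 696 kbps = 0.696 Mbps.
Total bitrate: 228 + 0.696 = 228.696 Mbps.
Stream data: 228.696 Mbps × 35640 s = 8150725.4 Mb.
8,150,725 Mb = 1,018,840,680,000 bytes ÷ 1,099,511,627,776 = 0.9266 TiB.

0.927 TiB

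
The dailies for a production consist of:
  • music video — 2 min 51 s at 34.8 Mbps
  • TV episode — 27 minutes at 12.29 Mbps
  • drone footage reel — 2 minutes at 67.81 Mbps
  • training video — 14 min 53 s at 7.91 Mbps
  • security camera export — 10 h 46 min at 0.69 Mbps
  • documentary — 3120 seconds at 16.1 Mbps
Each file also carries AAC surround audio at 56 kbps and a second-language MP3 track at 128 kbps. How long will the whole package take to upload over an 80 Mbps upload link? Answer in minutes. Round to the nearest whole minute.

26 minutes

Audio total: 56 + 128 = 184 kbps = 0.184 Mbps.
music video: 34.984 Mbps × 171 s = 5982.3 Mb
TV episode: 12.474 Mbps × 1620 s = 20207.9 Mb
drone footage reel: 67.994 Mbps × 120 s = 8159.3 Mb
training video: 8.094 Mbps × 893 s = 7227.9 Mb
security camera export: 0.874 Mbps × 38760 s = 33876.2 Mb
documentary: 16.284 Mbps × 3120 s = 50806.1 Mb
Total: 126259.7 Mb = 15782.5 MB.
At 80 Mbps: 126259.7 / 80 = 1578 s ≈ 26.3 minutes.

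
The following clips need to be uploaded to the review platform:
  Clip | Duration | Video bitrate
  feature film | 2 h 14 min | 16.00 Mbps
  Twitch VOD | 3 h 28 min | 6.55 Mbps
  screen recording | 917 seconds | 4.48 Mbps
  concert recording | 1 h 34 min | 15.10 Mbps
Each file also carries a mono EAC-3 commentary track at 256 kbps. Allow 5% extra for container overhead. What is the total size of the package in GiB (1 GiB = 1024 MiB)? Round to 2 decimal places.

37.48 GiB

Audio: 256 kbps = 0.256 Mbps.
feature film: 16.256 Mbps × 8040 s × 1.05 = 137233.2 Mb
Twitch VOD: 6.806 Mbps × 12480 s × 1.05 = 89185.8 Mb
screen recording: 4.736 Mbps × 917 s × 1.05 = 4560.1 Mb
concert recording: 15.356 Mbps × 5640 s × 1.05 = 90938.2 Mb
Total: 321917.3 Mb = 40239.7 MB.
= 37.48 GiB.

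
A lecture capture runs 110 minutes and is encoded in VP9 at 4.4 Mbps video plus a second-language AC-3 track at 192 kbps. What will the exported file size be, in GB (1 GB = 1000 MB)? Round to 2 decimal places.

3.79 GB

110 min = 6600 s
Audio: 192 kbps = 0.192 Mbps.
Total bitrate: 4.4 + 0.192 = 4.592 Mbps.
Stream data: 4.592 Mbps × 6600 s = 30307.2 Mb.
30,307 Mb ÷ 8 = 3,788 MB → 3.788 GB.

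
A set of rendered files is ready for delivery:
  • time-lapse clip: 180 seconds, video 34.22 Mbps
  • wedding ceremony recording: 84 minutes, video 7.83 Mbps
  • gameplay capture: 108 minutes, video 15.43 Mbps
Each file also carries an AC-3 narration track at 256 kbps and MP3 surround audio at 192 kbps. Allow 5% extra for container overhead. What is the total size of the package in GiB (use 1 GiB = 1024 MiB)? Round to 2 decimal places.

Audio total: 256 + 192 = 448 kbps = 0.448 Mbps.
time-lapse clip: 34.668 Mbps × 180 s × 1.05 = 6552.3 Mb
wedding ceremony recording: 8.278 Mbps × 5040 s × 1.05 = 43807.2 Mb
gameplay capture: 15.878 Mbps × 6480 s × 1.05 = 108033.9 Mb
Total: 158393.3 Mb = 19799.2 MB.
= 18.44 GiB.

18.44 GiB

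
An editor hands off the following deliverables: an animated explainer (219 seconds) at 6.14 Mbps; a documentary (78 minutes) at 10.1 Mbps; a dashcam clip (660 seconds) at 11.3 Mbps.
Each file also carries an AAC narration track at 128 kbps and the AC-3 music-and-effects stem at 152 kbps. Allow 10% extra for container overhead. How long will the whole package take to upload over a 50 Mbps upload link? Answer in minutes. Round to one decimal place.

Audio total: 128 + 152 = 280 kbps = 0.280 Mbps.
animated explainer: 6.420 Mbps × 219 s × 1.10 = 1546.6 Mb
documentary: 10.380 Mbps × 4680 s × 1.10 = 53436.2 Mb
dashcam clip: 11.580 Mbps × 660 s × 1.10 = 8407.1 Mb
Total: 63389.9 Mb = 7923.7 MB.
At 50 Mbps: 63389.9 / 50 = 1268 s ≈ 21.1 minutes.

21.1 minutes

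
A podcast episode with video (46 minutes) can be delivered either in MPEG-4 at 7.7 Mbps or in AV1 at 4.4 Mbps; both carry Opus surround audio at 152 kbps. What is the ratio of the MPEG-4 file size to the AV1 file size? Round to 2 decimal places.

1.72

46 min = 2760 s
Audio: 152 kbps = 0.152 Mbps.
MPEG-4: 7.852 Mbps × 2760 s = 21671.5 Mb = 2.709 GB.
AV1: 4.552 Mbps × 2760 s = 12563.5 Mb = 1.570 GB.
Ratio: 2.709 / 1.570 = 1.725.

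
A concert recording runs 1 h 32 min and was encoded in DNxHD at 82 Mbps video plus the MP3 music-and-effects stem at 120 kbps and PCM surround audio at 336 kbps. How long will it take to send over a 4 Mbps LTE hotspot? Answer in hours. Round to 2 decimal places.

31.61 hours

1 h 32 min = 92 min = 5520 s
Audio total: 120 + 336 = 456 kbps = 0.456 Mbps.
Total bitrate: 82.456 Mbps.
File: 82.456 Mbps × 5520 s = 455157.1 Mb.
At 4 Mbps: 455157.1 / 4 = 113789.3 s ≈ 31.6 hours.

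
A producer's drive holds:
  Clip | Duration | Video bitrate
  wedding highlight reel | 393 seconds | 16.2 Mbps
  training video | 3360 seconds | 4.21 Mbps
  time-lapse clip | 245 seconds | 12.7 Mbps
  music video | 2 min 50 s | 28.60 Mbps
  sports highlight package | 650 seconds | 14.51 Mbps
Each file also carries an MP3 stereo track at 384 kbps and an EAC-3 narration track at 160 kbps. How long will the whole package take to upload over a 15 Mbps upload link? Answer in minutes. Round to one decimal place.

Audio total: 384 + 160 = 544 kbps = 0.544 Mbps.
wedding highlight reel: 16.744 Mbps × 393 s = 6580.4 Mb
training video: 4.754 Mbps × 3360 s = 15973.4 Mb
time-lapse clip: 13.244 Mbps × 245 s = 3244.8 Mb
music video: 29.144 Mbps × 170 s = 4954.5 Mb
sports highlight package: 15.054 Mbps × 650 s = 9785.1 Mb
Total: 40538.2 Mb = 5067.3 MB.
At 15 Mbps: 40538.2 / 15 = 2703 s ≈ 45 minutes.

45.0 minutes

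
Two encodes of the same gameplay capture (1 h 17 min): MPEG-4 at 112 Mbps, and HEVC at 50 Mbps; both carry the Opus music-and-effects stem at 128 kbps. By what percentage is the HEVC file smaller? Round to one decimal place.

1 h 17 min = 77 min = 4620 s
Audio: 128 kbps = 0.128 Mbps.
MPEG-4: 112.128 Mbps × 4620 s = 518031.4 Mb = 64.754 GB.
HEVC: 50.128 Mbps × 4620 s = 231591.4 Mb = 28.949 GB.
Reduction: (1 − 28.949/64.754) × 100 = 55.29%.

55.3%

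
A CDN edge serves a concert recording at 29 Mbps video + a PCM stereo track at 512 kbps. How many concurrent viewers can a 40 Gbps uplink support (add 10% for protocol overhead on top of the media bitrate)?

1232

Audio: 512 kbps = 0.512 Mbps.
Per-viewer media rate: 29.512 Mbps.
On the wire with 10% overhead: 32.463 Mbps.
40 Gbps = 40,000 Mbps; 40,000 / 32.463 = 1232.16 → 1232 viewers.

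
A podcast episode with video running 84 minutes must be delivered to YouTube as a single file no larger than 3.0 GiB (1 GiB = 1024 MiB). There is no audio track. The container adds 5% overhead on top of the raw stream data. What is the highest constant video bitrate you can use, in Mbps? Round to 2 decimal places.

4.87 Mbps

Budget: 3.0 GiB = 25769.8 Mb.
Stream payload after overhead: 25769.8 / 1.05 = 24542.7 Mb.
84 min = 5040 s
Total bitrate budget: 24542.7 Mb / 5040 s = 4.870 Mbps.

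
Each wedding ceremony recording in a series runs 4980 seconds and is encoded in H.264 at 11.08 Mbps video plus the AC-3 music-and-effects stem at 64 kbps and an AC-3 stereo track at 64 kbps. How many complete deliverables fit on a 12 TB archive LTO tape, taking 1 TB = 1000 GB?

Audio total: 64 + 64 = 128 kbps = 0.128 Mbps.
Total bitrate: 11.208 Mbps.
Per item: 11.208 Mbps × 4980 s = 55,816 Mb = 6,977 MB.
Capacity: 12 TB = 96,000,000 Mb; 1719.94 items → 1719 complete.

1719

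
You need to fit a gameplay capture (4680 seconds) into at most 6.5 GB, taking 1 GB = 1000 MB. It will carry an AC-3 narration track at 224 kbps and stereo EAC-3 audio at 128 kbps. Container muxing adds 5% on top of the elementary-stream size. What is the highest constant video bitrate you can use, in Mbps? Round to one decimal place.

Budget: 6.5 GB = 52000.0 Mb.
Stream payload after overhead: 52000.0 / 1.05 = 49523.8 Mb.
Total bitrate budget: 49523.8 Mb / 4680 s = 10.582 Mbps.
Audio total: 224 + 128 = 352 kbps = 0.352 Mbps.
Video: 10.582 − 0.352 = 10.230 Mbps.

10.2 Mbps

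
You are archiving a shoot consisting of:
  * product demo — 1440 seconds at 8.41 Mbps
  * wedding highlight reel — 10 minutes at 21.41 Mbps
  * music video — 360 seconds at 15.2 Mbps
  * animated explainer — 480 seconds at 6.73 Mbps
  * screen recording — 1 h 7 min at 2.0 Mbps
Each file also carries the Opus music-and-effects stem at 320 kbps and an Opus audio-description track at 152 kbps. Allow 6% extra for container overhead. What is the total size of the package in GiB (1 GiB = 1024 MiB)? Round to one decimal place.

5.5 GiB

Audio total: 320 + 152 = 472 kbps = 0.472 Mbps.
product demo: 8.882 Mbps × 1440 s × 1.06 = 13557.5 Mb
wedding highlight reel: 21.882 Mbps × 600 s × 1.06 = 13917.0 Mb
music video: 15.672 Mbps × 360 s × 1.06 = 5980.4 Mb
animated explainer: 7.202 Mbps × 480 s × 1.06 = 3664.4 Mb
screen recording: 2.472 Mbps × 4020 s × 1.06 = 10533.7 Mb
Total: 47652.9 Mb = 5956.6 MB.
= 5.548 GiB.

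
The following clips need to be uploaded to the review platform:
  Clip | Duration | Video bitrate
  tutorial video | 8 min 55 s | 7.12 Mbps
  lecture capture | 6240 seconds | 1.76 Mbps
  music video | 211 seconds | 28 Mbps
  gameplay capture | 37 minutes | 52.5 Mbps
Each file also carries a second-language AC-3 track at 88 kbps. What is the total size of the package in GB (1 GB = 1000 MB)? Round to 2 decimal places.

Audio: 88 kbps = 0.088 Mbps.
tutorial video: 7.208 Mbps × 535 s = 3856.3 Mb
lecture capture: 1.848 Mbps × 6240 s = 11531.5 Mb
music video: 28.088 Mbps × 211 s = 5926.6 Mb
gameplay capture: 52.588 Mbps × 2220 s = 116745.4 Mb
Total: 138059.7 Mb = 17257.5 MB.
= 17.26 GB.

17.26 GB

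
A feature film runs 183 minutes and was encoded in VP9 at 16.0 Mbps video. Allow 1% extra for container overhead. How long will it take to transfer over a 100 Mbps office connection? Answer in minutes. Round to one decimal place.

183 min = 10980 s
File: 16.000 Mbps × 10980 s = 175680.0 Mb.
With 1% container overhead: ×1.01. → 177436.8 Mb.
At 100 Mbps: 177436.8 / 100 = 1774.4 s ≈ 29.6 minutes.

29.6 minutes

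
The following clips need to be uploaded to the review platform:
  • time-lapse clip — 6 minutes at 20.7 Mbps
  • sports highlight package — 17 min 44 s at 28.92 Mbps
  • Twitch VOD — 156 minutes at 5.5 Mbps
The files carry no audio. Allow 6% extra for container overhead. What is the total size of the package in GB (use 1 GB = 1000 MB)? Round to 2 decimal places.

time-lapse clip: 20.700 Mbps × 360 s × 1.06 = 7899.1 Mb
sports highlight package: 28.920 Mbps × 1064 s × 1.06 = 32617.1 Mb
Twitch VOD: 5.500 Mbps × 9360 s × 1.06 = 54568.8 Mb
Total: 95085.1 Mb = 11885.6 MB.
= 11.89 GB.

11.89 GB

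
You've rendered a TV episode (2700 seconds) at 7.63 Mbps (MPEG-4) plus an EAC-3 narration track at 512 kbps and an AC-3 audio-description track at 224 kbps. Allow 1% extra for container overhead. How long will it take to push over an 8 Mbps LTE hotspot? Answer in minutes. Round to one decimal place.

Audio total: 512 + 224 = 736 kbps = 0.736 Mbps.
Total bitrate: 8.366 Mbps.
File: 8.366 Mbps × 2700 s = 22588.2 Mb.
With 1% container overhead: ×1.01. → 22814.1 Mb.
At 8 Mbps: 22814.1 / 8 = 2851.8 s ≈ 47.5 minutes.

47.5 minutes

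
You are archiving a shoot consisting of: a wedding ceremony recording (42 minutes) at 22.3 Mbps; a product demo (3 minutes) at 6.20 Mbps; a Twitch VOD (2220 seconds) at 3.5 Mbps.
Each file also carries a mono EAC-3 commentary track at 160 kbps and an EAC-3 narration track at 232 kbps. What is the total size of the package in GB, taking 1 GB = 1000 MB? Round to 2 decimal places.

Audio total: 160 + 232 = 392 kbps = 0.392 Mbps.
wedding ceremony recording: 22.692 Mbps × 2520 s = 57183.8 Mb
product demo: 6.592 Mbps × 180 s = 1186.6 Mb
Twitch VOD: 3.892 Mbps × 2220 s = 8640.2 Mb
Total: 67010.6 Mb = 8376.3 MB.
= 8.376 GB.

8.38 GB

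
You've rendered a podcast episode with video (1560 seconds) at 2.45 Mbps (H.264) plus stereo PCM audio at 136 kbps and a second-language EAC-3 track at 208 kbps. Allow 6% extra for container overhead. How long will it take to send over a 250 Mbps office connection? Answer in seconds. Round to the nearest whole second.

18 seconds

Audio total: 136 + 208 = 344 kbps = 0.344 Mbps.
Total bitrate: 2.794 Mbps.
File: 2.794 Mbps × 1560 s = 4358.6 Mb.
With 6% container overhead: ×1.06. → 4620.2 Mb.
At 250 Mbps: 4620.2 / 250 = 18.5 s ≈ 18.5 seconds.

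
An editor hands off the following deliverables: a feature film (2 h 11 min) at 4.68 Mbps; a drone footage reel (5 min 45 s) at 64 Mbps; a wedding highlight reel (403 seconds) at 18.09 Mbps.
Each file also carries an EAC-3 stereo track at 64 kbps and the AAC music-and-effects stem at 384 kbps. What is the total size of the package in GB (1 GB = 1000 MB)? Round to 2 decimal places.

8.75 GB

Audio total: 64 + 384 = 448 kbps = 0.448 Mbps.
feature film: 5.128 Mbps × 7860 s = 40306.1 Mb
drone footage reel: 64.448 Mbps × 345 s = 22234.6 Mb
wedding highlight reel: 18.538 Mbps × 403 s = 7470.8 Mb
Total: 70011.5 Mb = 8751.4 MB.
= 8.751 GB.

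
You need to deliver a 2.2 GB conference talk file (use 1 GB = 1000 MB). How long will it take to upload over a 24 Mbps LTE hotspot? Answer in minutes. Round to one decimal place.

12.2 minutes

File: 2.2 GB = 17600.0 Mb.
At 24 Mbps: 17600.0 / 24 = 733.3 s ≈ 12.2 minutes.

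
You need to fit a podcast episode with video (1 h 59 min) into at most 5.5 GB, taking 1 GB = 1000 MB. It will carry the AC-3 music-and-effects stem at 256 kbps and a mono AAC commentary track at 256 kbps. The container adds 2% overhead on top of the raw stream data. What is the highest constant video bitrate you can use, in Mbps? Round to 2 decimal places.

Budget: 5.5 GB = 44000.0 Mb.
Stream payload after overhead: 44000.0 / 1.02 = 43137.3 Mb.
1 h 59 min = 119 min = 7140 s
Total bitrate budget: 43137.3 Mb / 7140 s = 6.042 Mbps.
Audio total: 256 + 256 = 512 kbps = 0.512 Mbps.
Video: 6.042 − 0.512 = 5.530 Mbps.

5.53 Mbps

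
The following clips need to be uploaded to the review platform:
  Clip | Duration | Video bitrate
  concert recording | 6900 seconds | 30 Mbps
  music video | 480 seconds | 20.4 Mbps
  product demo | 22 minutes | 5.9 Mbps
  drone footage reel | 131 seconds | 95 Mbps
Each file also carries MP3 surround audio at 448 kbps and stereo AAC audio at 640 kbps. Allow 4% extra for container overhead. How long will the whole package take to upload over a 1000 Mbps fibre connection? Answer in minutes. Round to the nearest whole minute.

4 minutes

Audio total: 448 + 640 = 1088 kbps = 1.088 Mbps.
concert recording: 31.088 Mbps × 6900 s × 1.04 = 223087.5 Mb
music video: 21.488 Mbps × 480 s × 1.04 = 10726.8 Mb
product demo: 6.988 Mbps × 1320 s × 1.04 = 9593.1 Mb
drone footage reel: 96.088 Mbps × 131 s × 1.04 = 13091.0 Mb
Total: 256498.5 Mb = 32062.3 MB.
At 1000 Mbps: 256498.5 / 1000 = 256 s ≈ 4.27 minutes.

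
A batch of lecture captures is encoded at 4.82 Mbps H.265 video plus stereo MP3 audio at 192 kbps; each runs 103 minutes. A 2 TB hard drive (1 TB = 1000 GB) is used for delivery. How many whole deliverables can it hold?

103 min = 6180 s
Audio: 192 kbps = 0.192 Mbps.
Total bitrate: 5.012 Mbps.
Per item: 5.012 Mbps × 6180 s = 30,974 Mb = 3,872 MB.
Capacity: 2 TB = 16,000,000 Mb; 516.56 items → 516 complete.

516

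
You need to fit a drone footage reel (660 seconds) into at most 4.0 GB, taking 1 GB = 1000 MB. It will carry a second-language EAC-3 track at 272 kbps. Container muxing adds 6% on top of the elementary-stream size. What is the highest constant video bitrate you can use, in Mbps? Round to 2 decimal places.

Budget: 4.0 GB = 32000.0 Mb.
Stream payload after overhead: 32000.0 / 1.06 = 30188.7 Mb.
Total bitrate budget: 30188.7 Mb / 660 s = 45.740 Mbps.
Audio: 272 kbps = 0.272 Mbps.
Video: 45.740 − 0.272 = 45.468 Mbps.

45.47 Mbps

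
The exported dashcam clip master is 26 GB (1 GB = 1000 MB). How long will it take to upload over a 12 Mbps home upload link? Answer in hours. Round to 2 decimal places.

File: 26 GB = 208000.0 Mb.
At 12 Mbps: 208000.0 / 12 = 17333.3 s ≈ 4.81 hours.

4.81 hours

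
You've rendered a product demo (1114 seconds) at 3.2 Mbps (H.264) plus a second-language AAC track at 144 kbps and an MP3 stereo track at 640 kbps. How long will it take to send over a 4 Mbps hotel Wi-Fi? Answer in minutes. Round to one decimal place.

Audio total: 144 + 640 = 784 kbps = 0.784 Mbps.
Total bitrate: 3.984 Mbps.
File: 3.984 Mbps × 1114 s = 4438.2 Mb.
At 4 Mbps: 4438.2 / 4 = 1109.5 s ≈ 18.5 minutes.

18.5 minutes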